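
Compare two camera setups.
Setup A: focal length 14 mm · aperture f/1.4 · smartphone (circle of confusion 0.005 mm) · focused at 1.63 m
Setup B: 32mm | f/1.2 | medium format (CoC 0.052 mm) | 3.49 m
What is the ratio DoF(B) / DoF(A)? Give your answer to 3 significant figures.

8.15

Setup A: H = 14²/(1.4×0.005) + 14 ≈ 28014.0 mm; DoF = Df − Dn = 1729.84 − 1541.06 ≈ 188.78 mm.
Setup B: H = 32²/(1.2×0.052) + 32 ≈ 16442.3 mm; DoF = Df − Dn = 4421.8 − 2882.6 ≈ 1539.2 mm.
Ratio = 1539.2 / 188.78 ≈ 8.15.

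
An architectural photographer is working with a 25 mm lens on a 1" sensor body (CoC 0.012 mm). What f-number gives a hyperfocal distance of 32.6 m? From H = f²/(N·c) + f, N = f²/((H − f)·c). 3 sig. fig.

f/1.60

Rearrange H = f²/(N·c) + f for N: N = f² / ((H − f)·c).
N = 25² / ((32600 − 25) × 0.012) = 625 / 390.9 ≈ 1.60.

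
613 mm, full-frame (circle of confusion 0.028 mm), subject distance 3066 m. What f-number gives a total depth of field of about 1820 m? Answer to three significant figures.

f/1.20

Write h = H − f = f²/(N·c). The thin-lens limits are Dn = s·h/(h + (s−f)) and Df = s·h/(h − (s−f)), so DoF = Df − Dn = 2·s·(s−f)·h / (h² − (s−f)²).
That is a quadratic in h: DoF·h² − 2·s·(s−f)·h − DoF·(s−f)² = 0 ⇒ h = (s−f)·(s + √(s² + DoF²)) / DoF = 3065387 × (3066000 + √(3066000² + 1820000²)) / 1820000 = 3065387 × (3066000 + 3565495) / 1820000 ≈ 11169285 mm.
Then N = f²/(c·h) = 613² / (0.028 × 11169285) = 375769 / 312740 ≈ 1.20.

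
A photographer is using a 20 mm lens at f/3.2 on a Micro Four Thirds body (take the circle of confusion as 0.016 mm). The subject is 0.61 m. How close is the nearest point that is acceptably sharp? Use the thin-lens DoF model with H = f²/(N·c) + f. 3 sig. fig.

0.567 m

Hyperfocal distance H = f²/(N·c) + f = 20²/(3.2 × 0.016) + 20 = 400/0.0512 + 20 ≈ 7832.5 mm ≈ 7.832 m.
Near limit Dn = s·(H − f)/(H + s − 2f) = 610 × (7832.5 − 20) / (7832.5 + 610 − 2 × 20) = 610 × 7812.5 / 8402.5 ≈ 567.17 mm ≈ 0.567 m.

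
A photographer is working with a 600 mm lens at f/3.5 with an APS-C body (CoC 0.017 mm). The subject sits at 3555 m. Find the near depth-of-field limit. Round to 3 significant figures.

Hyperfocal distance H = f²/(N·c) + f = 600²/(3.5 × 0.017) + 600 = 360000/0.0595 + 600 ≈ 6051020.2 mm ≈ 6051 m.
Near limit Dn = s·(H − f)/(H + s − 2f) = 3555000 × (6051020.2 − 600) / (6051020.2 + 3555000 − 2 × 600) = 3555000 × 6050420.2 / 9604820.2 ≈ 2239422 mm ≈ 2240 m.

2240 m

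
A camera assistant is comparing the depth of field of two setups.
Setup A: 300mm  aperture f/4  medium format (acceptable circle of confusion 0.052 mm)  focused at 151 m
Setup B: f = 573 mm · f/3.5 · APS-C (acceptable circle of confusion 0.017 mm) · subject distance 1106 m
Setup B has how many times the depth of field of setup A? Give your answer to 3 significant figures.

3.86

Setup A: H = 300²/(4×0.052) + 300 ≈ 432992.3 mm; DoF = Df − Dn = 231696 − 111994 ≈ 119702 mm.
Setup B: H = 573²/(3.5×0.017) + 573 ≈ 5518707.5 mm; DoF = Df − Dn = 1383064 − 921416 ≈ 461648 mm.
Ratio = 461648 / 119702 ≈ 3.86.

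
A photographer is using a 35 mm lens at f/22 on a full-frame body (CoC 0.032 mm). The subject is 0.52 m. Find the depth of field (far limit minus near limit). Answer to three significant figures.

Hyperfocal distance H = f²/(N·c) + f = 35²/(22 × 0.032) + 35 = 1225/0.704 + 35 ≈ 1775.1 mm ≈ 1.775 m.
Near limit Dn = s·(H − f)/(H + s − 2f) = 520 × (1775.1 − 35) / (1775.1 + 520 − 2 × 35) = 520 × 1740.1 / 2225.1 ≈ 406.65 mm.
Far limit Df = s·(H − f)/(H − s) = 520 × (1775.1 − 35) / (1775.1 − 520) = 520 × 1740.1 / 1255.1 ≈ 720.95 mm.
Depth of field = Df − Dn = 720.95 − 406.65 ≈ 314.30 mm.

314 mm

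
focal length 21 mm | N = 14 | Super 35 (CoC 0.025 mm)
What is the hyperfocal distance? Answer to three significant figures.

Hyperfocal distance H = f²/(N·c) + f = 21²/(14 × 0.025) + 21 = 441/0.35 + 21 ≈ 1281.0 mm ≈ 1.28 m.

1.28 m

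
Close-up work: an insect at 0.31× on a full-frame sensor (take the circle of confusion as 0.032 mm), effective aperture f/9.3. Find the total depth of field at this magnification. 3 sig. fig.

At magnification m, DoF ≈ 2·N_eff·c/m² = 2 × 9.3 × 0.032 / 0.31² = 0.5952 / 0.0961 ≈ 6.19 mm.

6.19 mm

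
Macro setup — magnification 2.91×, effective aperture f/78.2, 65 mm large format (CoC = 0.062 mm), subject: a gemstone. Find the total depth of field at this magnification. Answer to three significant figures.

1.15 mm

At magnification m, DoF ≈ 2·N_eff·c/m² = 2 × 78.2 × 0.062 / 2.91² = 9.697 / 8.468 ≈ 1.15 mm.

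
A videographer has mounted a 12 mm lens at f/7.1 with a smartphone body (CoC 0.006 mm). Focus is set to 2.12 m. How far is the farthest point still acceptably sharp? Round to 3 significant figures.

5.63 m

Hyperfocal distance H = f²/(N·c) + f = 12²/(7.1 × 0.006) + 12 = 144/0.0426 + 12 ≈ 3392.3 mm ≈ 3.392 m.
Far limit Df = s·(H − f)/(H − s) = 2120 × (3392.3 − 12) / (3392.3 − 2120) = 2120 × 3380.3 / 1272.3 ≈ 5632.6 mm ≈ 5.63 m.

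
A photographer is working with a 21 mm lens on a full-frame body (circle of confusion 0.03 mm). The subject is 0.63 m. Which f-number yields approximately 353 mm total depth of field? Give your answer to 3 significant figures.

f/6.30

Write h = H − f = f²/(N·c). The thin-lens limits are Dn = s·h/(h + (s−f)) and Df = s·h/(h − (s−f)), so DoF = Df − Dn = 2·s·(s−f)·h / (h² − (s−f)²).
That is a quadratic in h: DoF·h² − 2·s·(s−f)·h − DoF·(s−f)² = 0 ⇒ h = (s−f)·(s + √(s² + DoF²)) / DoF = 609 × (630 + √(630² + 353²)) / 353 = 609 × (630 + 722.156) / 353 ≈ 2332.8 mm.
Then N = f²/(c·h) = 21² / (0.03 × 2332.8) = 441 / 69.983 ≈ 6.30.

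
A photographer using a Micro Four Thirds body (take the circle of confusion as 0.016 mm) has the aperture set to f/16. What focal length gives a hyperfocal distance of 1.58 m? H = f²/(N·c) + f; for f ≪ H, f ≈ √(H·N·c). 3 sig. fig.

From H = f²/(N·c) + f, with f ≪ H: f ≈ √(H·N·c) = √(1580 × 16 × 0.016) = √404.48 ≈ 20.11 mm.
Exact: f² + N·c·f − N·c·H = 0 ⇒ f = (−N·c + √((N·c)² + 4·N·c·H))/2 = (−0.256 + √1618.0)/2 ≈ 19.984 mm ≈ 20.0 mm.

20.0 mm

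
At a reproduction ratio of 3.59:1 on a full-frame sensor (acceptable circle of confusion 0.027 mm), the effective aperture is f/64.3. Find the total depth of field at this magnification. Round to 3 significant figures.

0.269 mm

At magnification m, DoF ≈ 2·N_eff·c/m² = 2 × 64.3 × 0.027 / 3.59² = 3.472 / 12.89 ≈ 0.269 mm.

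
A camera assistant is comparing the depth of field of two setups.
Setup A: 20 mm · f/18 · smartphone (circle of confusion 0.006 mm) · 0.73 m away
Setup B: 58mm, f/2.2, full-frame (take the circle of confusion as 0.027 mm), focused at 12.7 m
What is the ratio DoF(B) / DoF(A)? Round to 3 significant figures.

20.5

Setup A: H = 20²/(18×0.006) + 20 ≈ 3723.7 mm; DoF = Df − Dn = 903.13 − 612.57 ≈ 290.56 mm.
Setup B: H = 58²/(2.2×0.027) + 58 ≈ 56691.0 mm; DoF = Df − Dn = 16349.7 − 10382.4 ≈ 5967.3 mm.
Ratio = 5967.3 / 290.56 ≈ 20.5.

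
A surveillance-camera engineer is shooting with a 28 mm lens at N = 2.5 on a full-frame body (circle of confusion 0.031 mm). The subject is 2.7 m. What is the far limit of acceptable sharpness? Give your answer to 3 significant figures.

Hyperfocal distance H = f²/(N·c) + f = 28²/(2.5 × 0.031) + 28 = 784/0.0775 + 28 ≈ 10144.1 mm ≈ 10.14 m.
Far limit Df = s·(H − f)/(H − s) = 2700 × (10144.1 − 28) / (10144.1 − 2700) = 2700 × 10116.1 / 7444.1 ≈ 3669.1 mm ≈ 3.67 m.

3.67 m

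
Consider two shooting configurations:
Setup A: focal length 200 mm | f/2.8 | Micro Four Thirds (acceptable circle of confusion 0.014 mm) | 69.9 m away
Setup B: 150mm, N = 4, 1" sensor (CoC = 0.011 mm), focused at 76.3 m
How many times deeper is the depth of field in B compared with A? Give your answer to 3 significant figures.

2.42

Setup A: H = 200²/(2.8×0.014) + 200 ≈ 1020608.2 mm; DoF = Df − Dn = 75024.6 − 65430.7 ≈ 9593.9 mm.
Setup B: H = 150²/(4×0.011) + 150 ≈ 511513.6 mm; DoF = Df − Dn = 89650 − 66410 ≈ 23240 mm.
Ratio = 23240 / 9593.9 ≈ 2.42.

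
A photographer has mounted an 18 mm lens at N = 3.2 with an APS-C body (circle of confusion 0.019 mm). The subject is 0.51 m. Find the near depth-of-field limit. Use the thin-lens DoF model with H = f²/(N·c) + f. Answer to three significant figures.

467 mm

Hyperfocal distance H = f²/(N·c) + f = 18²/(3.2 × 0.019) + 18 = 324/0.0608 + 18 ≈ 5346.9 mm ≈ 5.347 m.
Near limit Dn = s·(H − f)/(H + s − 2f) = 510 × (5346.9 − 18) / (5346.9 + 510 − 2 × 18) = 510 × 5328.9 / 5820.9 ≈ 466.89 mm.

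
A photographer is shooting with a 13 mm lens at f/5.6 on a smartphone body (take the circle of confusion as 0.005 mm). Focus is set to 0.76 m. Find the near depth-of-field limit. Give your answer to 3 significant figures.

Hyperfocal distance H = f²/(N·c) + f = 13²/(5.6 × 0.005) + 13 = 169/0.028 + 13 ≈ 6048.7 mm ≈ 6.049 m.
Near limit Dn = s·(H − f)/(H + s − 2f) = 760 × (6048.7 − 13) / (6048.7 + 760 − 2 × 13) = 760 × 6035.7 / 6782.7 ≈ 676.30 mm ≈ 0.676 m.

0.676 m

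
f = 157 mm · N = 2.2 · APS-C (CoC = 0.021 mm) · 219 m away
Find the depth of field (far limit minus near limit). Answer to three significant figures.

216 m

Hyperfocal distance H = f²/(N·c) + f = 157²/(2.2 × 0.021) + 157 = 24649/0.0462 + 157 ≈ 533685.1 mm ≈ 533.7 m.
Near limit Dn = s·(H − f)/(H + s − 2f) = 219000 × (533685.1 − 157) / (533685.1 + 219000 − 2 × 157) = 219000 × 533528.1 / 752371.1 ≈ 155299 mm.
Far limit Df = s·(H − f)/(H − s) = 219000 × (533685.1 − 157) / (533685.1 − 219000) = 219000 × 533528.1 / 314685.1 ≈ 371300 mm.
Depth of field = Df − Dn = 371300 − 155299 ≈ 216001 mm ≈ 216 m.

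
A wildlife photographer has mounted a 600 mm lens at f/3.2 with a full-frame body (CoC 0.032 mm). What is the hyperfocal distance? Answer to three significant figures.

Hyperfocal distance H = f²/(N·c) + f = 600²/(3.2 × 0.032) + 600 = 360000/0.1024 + 600 ≈ 3516225.0 mm ≈ 3520 m.

3520 m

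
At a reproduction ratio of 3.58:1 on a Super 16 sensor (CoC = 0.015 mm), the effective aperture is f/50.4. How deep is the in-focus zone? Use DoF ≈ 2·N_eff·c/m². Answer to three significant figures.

At magnification m, DoF ≈ 2·N_eff·c/m² = 2 × 50.4 × 0.015 / 3.58² = 1.512 / 12.82 ≈ 0.118 mm.

0.118 mm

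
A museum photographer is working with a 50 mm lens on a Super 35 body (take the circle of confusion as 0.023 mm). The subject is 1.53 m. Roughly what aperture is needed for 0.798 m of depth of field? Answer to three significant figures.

f/18

Write h = H − f = f²/(N·c). The thin-lens limits are Dn = s·h/(h + (s−f)) and Df = s·h/(h − (s−f)), so DoF = Df − Dn = 2·s·(s−f)·h / (h² − (s−f)²).
That is a quadratic in h: DoF·h² − 2·s·(s−f)·h − DoF·(s−f)² = 0 ⇒ h = (s−f)·(s + √(s² + DoF²)) / DoF = 1480 × (1530 + √(1530² + 798²)) / 798 = 1480 × (1530 + 1725.60) / 798 ≈ 6038.0 mm.
Then N = f²/(c·h) = 50² / (0.023 × 6038.0) = 2500 / 138.87 ≈ 18.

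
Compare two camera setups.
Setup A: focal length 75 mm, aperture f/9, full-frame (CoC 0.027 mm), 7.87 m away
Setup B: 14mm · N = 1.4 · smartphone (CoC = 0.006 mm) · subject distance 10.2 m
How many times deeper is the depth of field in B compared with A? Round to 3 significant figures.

Setup A: H = 75²/(9×0.027) + 75 ≈ 23223.1 mm; DoF = Df − Dn = 11865.7 − 5887.4 ≈ 5978.3 mm.
Setup B: H = 14²/(1.4×0.006) + 14 ≈ 23347.3 mm; DoF = Df − Dn = 18103 − 7100 ≈ 11003 mm.
Ratio = 11003 / 5978.3 ≈ 1.84.

1.84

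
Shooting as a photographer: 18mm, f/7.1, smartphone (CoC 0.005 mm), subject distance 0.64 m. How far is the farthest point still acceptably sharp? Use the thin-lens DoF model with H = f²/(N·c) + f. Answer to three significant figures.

0.687 m

Hyperfocal distance H = f²/(N·c) + f = 18²/(7.1 × 0.005) + 18 = 324/0.0355 + 18 ≈ 9144.8 mm ≈ 9.145 m.
Far limit Df = s·(H − f)/(H − s) = 640 × (9144.8 − 18) / (9144.8 − 640) = 640 × 9126.8 / 8504.8 ≈ 686.81 mm ≈ 0.687 m.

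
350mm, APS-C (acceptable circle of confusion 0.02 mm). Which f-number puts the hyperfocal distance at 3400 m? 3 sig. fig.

f/1.80

Rearrange H = f²/(N·c) + f for N: N = f² / ((H − f)·c).
N = 350² / ((3400000 − 350) × 0.02) = 122500 / 67993 ≈ 1.80.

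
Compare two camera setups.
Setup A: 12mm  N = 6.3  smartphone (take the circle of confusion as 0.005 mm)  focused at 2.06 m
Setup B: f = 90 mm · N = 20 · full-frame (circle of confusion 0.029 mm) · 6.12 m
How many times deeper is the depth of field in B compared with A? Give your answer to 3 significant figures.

2.81

Setup A: H = 12²/(6.3×0.005) + 12 ≈ 4583.4 mm; DoF = Df − Dn = 3731.9 − 1422.7 ≈ 2309.2 mm.
Setup B: H = 90²/(20×0.029) + 90 ≈ 14055.5 mm; DoF = Df − Dn = 10770.4 − 4274.4 ≈ 6496.0 mm.
Ratio = 6496.0 / 2309.2 ≈ 2.81.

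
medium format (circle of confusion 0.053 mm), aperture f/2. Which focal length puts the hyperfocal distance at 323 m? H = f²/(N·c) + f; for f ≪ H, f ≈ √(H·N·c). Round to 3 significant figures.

From H = f²/(N·c) + f, with f ≪ H: f ≈ √(H·N·c) = √(323000 × 2 × 0.053) = √34238 ≈ 185.0 mm.
The +f correction barely moves this — solving exactly, f² + N·c·f − N·c·H = 0 ⇒ f = (−N·c + √((N·c)² + 4·N·c·H))/2 = (−0.106 + √136952)/2 ≈ 184.98 mm, so f ≈ 185 mm.

185 mm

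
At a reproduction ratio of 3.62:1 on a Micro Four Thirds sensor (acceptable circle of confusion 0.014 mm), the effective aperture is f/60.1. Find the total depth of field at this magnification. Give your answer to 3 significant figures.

0.128 mm

At magnification m, DoF ≈ 2·N_eff·c/m² = 2 × 60.1 × 0.014 / 3.62² = 1.683 / 13.1 ≈ 0.128 mm.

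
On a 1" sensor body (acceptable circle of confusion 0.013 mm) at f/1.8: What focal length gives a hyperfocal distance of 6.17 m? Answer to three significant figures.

12.0 mm

From H = f²/(N·c) + f, with f ≪ H: f ≈ √(H·N·c) = √(6170 × 1.8 × 0.013) = √144.38 ≈ 12.02 mm.
The +f correction barely moves this — solving exactly, f² + N·c·f − N·c·H = 0 ⇒ f = (−N·c + √((N·c)² + 4·N·c·H))/2 = (−0.0234 + √577.51)/2 ≈ 12.004 mm, so f ≈ 12.0 mm.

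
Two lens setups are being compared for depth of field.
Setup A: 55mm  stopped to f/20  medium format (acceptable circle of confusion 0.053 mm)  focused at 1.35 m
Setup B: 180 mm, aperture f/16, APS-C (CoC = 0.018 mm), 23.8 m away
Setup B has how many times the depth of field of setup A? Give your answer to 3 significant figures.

Setup A: H = 55²/(20×0.053) + 55 ≈ 2908.8 mm; DoF = Df − Dn = 2471.6 − 928.6 ≈ 1543.0 mm.
Setup B: H = 180²/(16×0.018) + 180 ≈ 112680.0 mm; DoF = Df − Dn = 30125 − 19670 ≈ 10455 mm.
Ratio = 10455 / 1543.0 ≈ 6.78.

6.78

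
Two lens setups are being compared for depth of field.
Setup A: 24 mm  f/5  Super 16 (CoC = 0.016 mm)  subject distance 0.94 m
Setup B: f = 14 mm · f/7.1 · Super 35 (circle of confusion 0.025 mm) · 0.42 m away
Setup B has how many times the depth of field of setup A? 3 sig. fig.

Setup A: H = 24²/(5×0.016) + 24 ≈ 7224.0 mm; DoF = Df − Dn = 1077.02 − 833.91 ≈ 243.11 mm.
Setup B: H = 14²/(7.1×0.025) + 14 ≈ 1118.2 mm; DoF = Df − Dn = 664.22 − 307.09 ≈ 357.13 mm.
Ratio = 357.13 / 243.11 ≈ 1.47.

1.47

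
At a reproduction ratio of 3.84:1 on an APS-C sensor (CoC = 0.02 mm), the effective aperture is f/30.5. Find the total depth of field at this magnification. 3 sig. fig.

0.0827 mm

At magnification m, DoF ≈ 2·N_eff·c/m² = 2 × 30.5 × 0.02 / 3.84² = 1.22 / 14.75 ≈ 0.0827 mm.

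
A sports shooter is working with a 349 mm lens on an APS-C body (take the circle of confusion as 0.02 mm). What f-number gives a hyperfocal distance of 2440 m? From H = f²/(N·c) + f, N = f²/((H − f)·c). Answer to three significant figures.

Rearrange H = f²/(N·c) + f for N: N = f² / ((H − f)·c).
N = 349² / ((2440000 − 349) × 0.02) = 121801 / 48793 ≈ 2.50.

f/2.50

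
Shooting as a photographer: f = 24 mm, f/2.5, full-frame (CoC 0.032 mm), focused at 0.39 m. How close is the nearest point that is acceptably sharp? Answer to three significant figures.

Hyperfocal distance H = f²/(N·c) + f = 24²/(2.5 × 0.032) + 24 = 576/0.08 + 24 ≈ 7224.0 mm ≈ 7.224 m.
Near limit Dn = s·(H − f)/(H + s − 2f) = 390 × (7224.0 − 24) / (7224.0 + 390 − 2 × 24) = 390 × 7200.0 / 7566.0 ≈ 371.13 mm.

371 mm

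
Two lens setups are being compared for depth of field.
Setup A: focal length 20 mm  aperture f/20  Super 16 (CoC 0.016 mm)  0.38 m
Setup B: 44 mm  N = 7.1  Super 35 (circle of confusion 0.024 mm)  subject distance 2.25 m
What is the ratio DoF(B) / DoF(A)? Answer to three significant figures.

Setup A: H = 20²/(20×0.016) + 20 ≈ 1270.0 mm; DoF = Df − Dn = 533.71 − 295.03 ≈ 238.68 mm.
Setup B: H = 44²/(7.1×0.024) + 44 ≈ 11405.5 mm; DoF = Df − Dn = 2792.13 − 1884.16 ≈ 907.97 mm.
Ratio = 907.97 / 238.68 ≈ 3.80.

3.80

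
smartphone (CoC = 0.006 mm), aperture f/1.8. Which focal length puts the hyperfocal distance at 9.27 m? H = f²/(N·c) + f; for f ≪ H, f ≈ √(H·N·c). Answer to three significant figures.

From H = f²/(N·c) + f, with f ≪ H: f ≈ √(H·N·c) = √(9270 × 1.8 × 0.006) = √100.12 ≈ 10.01 mm.
The +f correction barely moves this — solving exactly, f² + N·c·f − N·c·H = 0 ⇒ f = (−N·c + √((N·c)² + 4·N·c·H))/2 = (−0.0108 + √400.46)/2 ≈ 10.000 mm, so f ≈ 10.0 mm.

10.0 mm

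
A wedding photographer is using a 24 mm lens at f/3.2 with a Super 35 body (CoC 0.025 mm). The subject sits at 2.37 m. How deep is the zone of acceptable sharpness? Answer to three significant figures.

1.73 m

Hyperfocal distance H = f²/(N·c) + f = 24²/(3.2 × 0.025) + 24 = 576/0.08 + 24 ≈ 7224.0 mm ≈ 7.224 m.
Near limit Dn = s·(H − f)/(H + s − 2f) = 2370 × (7224.0 − 24) / (7224.0 + 2370 − 2 × 24) = 2370 × 7200.0 / 9546.0 ≈ 1787.6 mm.
Far limit Df = s·(H − f)/(H − s) = 2370 × (7224.0 − 24) / (7224.0 − 2370) = 2370 × 7200.0 / 4854.0 ≈ 3515.5 mm.
Depth of field = Df − Dn = 3515.5 − 1787.6 ≈ 1727.9 mm ≈ 1.73 m.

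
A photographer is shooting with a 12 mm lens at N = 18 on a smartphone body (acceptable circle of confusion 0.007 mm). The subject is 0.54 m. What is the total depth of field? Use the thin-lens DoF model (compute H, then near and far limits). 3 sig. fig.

0.634 m

Hyperfocal distance H = f²/(N·c) + f = 12²/(18 × 0.007) + 12 = 144/0.126 + 12 ≈ 1154.9 mm ≈ 1.155 m.
Near limit Dn = s·(H − f)/(H + s − 2f) = 540 × (1154.9 − 12) / (1154.9 + 540 − 2 × 12) = 540 × 1142.9 / 1670.9 ≈ 369.36 mm.
Far limit Df = s·(H − f)/(H − s) = 540 × (1154.9 − 12) / (1154.9 − 540) = 540 × 1142.9 / 614.9 ≈ 1003.72 mm.
Depth of field = Df − Dn = 1003.72 − 369.36 ≈ 634.36 mm ≈ 0.634 m.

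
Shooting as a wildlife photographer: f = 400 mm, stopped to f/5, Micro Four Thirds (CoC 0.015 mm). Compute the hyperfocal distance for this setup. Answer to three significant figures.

2130 m

Hyperfocal distance H = f²/(N·c) + f = 400²/(5 × 0.015) + 400 = 160000/0.075 + 400 ≈ 2133733.3 mm ≈ 2130 m.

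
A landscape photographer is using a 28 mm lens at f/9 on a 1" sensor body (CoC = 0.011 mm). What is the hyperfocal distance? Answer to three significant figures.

7.95 m

Hyperfocal distance H = f²/(N·c) + f = 28²/(9 × 0.011) + 28 = 784/0.099 + 28 ≈ 7947.2 mm ≈ 7.95 m.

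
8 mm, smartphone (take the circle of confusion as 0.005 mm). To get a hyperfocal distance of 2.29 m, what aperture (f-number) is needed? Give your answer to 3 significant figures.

Rearrange H = f²/(N·c) + f for N: N = f² / ((H − f)·c).
N = 8² / ((2290 − 8) × 0.005) = 64 / 11.41 ≈ 5.61.

f/5.61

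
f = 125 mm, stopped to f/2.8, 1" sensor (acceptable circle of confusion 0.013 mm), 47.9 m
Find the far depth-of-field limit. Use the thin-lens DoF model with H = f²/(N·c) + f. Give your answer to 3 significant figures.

53.9 m

Hyperfocal distance H = f²/(N·c) + f = 125²/(2.8 × 0.013) + 125 = 15625/0.0364 + 125 ≈ 429383.2 mm ≈ 429.4 m.
Far limit Df = s·(H − f)/(H − s) = 47900 × (429383.2 − 125) / (429383.2 − 47900) = 47900 × 429258.2 / 381483.2 ≈ 53899 mm ≈ 53.9 m.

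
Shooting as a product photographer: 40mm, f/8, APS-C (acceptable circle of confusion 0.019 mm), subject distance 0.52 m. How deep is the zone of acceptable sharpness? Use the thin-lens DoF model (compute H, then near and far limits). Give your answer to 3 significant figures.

47.5 mm

Hyperfocal distance H = f²/(N·c) + f = 40²/(8 × 0.019) + 40 = 1600/0.152 + 40 ≈ 10566.3 mm ≈ 10.57 m.
Near limit Dn = s·(H − f)/(H + s − 2f) = 520 × (10566.3 − 40) / (10566.3 + 520 − 2 × 40) = 520 × 10526.3 / 11006.3 ≈ 497.322 mm.
Far limit Df = s·(H − f)/(H − s) = 520 × (10566.3 − 40) / (10566.3 − 520) = 520 × 10526.3 / 10046.3 ≈ 544.845 mm.
Depth of field = Df − Dn = 544.845 − 497.322 ≈ 47.523 mm.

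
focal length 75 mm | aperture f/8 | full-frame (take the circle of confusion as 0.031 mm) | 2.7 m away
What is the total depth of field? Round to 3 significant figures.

Hyperfocal distance H = f²/(N·c) + f = 75²/(8 × 0.031) + 75 = 5625/0.248 + 75 ≈ 22756.5 mm ≈ 22.76 m.
Near limit Dn = s·(H − f)/(H + s − 2f) = 2700 × (22756.5 − 75) / (22756.5 + 2700 − 2 × 75) = 2700 × 22681.5 / 25306.5 ≈ 2419.93 mm.
Far limit Df = s·(H − f)/(H − s) = 2700 × (22756.5 − 75) / (22756.5 − 2700) = 2700 × 22681.5 / 20056.5 ≈ 3053.38 mm.
Depth of field = Df − Dn = 3053.38 − 2419.93 ≈ 633.45 mm ≈ 0.633 m.

0.633 m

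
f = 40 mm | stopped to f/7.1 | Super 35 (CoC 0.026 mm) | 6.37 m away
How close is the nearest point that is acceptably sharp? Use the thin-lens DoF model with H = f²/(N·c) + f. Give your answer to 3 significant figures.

Hyperfocal distance H = f²/(N·c) + f = 40²/(7.1 × 0.026) + 40 = 1600/0.1846 + 40 ≈ 8707.4 mm ≈ 8.707 m.
Near limit Dn = s·(H − f)/(H + s − 2f) = 6370 × (8707.4 − 40) / (8707.4 + 6370 − 2 × 40) = 6370 × 8667.4 / 14997.4 ≈ 3681.4 mm ≈ 3.68 m.

3.68 m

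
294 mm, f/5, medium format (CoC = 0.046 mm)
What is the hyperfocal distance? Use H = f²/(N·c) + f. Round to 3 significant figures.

376 m

Hyperfocal distance H = f²/(N·c) + f = 294²/(5 × 0.046) + 294 = 86436/0.23 + 294 ≈ 376102.7 mm ≈ 376 m.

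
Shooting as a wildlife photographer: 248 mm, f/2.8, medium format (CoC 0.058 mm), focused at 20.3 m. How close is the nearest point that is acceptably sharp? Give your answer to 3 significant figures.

19.3 m

Hyperfocal distance H = f²/(N·c) + f = 248²/(2.8 × 0.058) + 248 = 61504/0.1624 + 248 ≈ 378967.2 mm ≈ 379.0 m.
Near limit Dn = s·(H − f)/(H + s − 2f) = 20300 × (378967.2 − 248) / (378967.2 + 20300 − 2 × 248) = 20300 × 378719.2 / 398771.2 ≈ 19279 mm ≈ 19.3 m.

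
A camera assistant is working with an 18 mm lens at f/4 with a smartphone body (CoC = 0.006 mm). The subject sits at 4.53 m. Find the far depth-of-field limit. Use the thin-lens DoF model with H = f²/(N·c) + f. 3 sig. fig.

6.80 m

Hyperfocal distance H = f²/(N·c) + f = 18²/(4 × 0.006) + 18 = 324/0.024 + 18 ≈ 13518.0 mm ≈ 13.52 m.
Far limit Df = s·(H − f)/(H − s) = 4530 × (13518.0 − 18) / (13518.0 − 4530) = 4530 × 13500.0 / 8988.0 ≈ 6804.1 mm ≈ 6.80 m.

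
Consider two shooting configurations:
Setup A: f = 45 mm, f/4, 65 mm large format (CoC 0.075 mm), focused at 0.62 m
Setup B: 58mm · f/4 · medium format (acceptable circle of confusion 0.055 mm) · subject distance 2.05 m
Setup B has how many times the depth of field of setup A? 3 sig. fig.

5.11

Setup A: H = 45²/(4×0.075) + 45 ≈ 6795.0 mm; DoF = Df − Dn = 677.73 − 571.33 ≈ 106.40 mm.
Setup B: H = 58²/(4×0.055) + 58 ≈ 15348.9 mm; DoF = Df − Dn = 2357.06 − 1813.72 ≈ 543.34 mm.
Ratio = 543.34 / 106.40 ≈ 5.11.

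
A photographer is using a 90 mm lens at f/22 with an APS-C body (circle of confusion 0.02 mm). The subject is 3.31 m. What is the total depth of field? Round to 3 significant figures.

1.19 m

Hyperfocal distance H = f²/(N·c) + f = 90²/(22 × 0.02) + 90 = 8100/0.44 + 90 ≈ 18499.1 mm ≈ 18.50 m.
Near limit Dn = s·(H − f)/(H + s − 2f) = 3310 × (18499.1 − 90) / (18499.1 + 3310 − 2 × 90) = 3310 × 18409.1 / 21629.1 ≈ 2817.2 mm.
Far limit Df = s·(H − f)/(H − s) = 3310 × (18499.1 − 90) / (18499.1 − 3310) = 3310 × 18409.1 / 15189.1 ≈ 4011.7 mm.
Depth of field = Df − Dn = 4011.7 − 2817.2 ≈ 1194.5 mm ≈ 1.19 m.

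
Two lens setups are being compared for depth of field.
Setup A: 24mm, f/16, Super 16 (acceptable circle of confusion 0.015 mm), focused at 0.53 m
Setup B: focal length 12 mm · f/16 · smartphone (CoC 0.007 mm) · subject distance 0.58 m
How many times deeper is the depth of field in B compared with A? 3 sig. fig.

2.72

Setup A: H = 24²/(16×0.015) + 24 ≈ 2424.0 mm; DoF = Df − Dn = 671.59 − 437.72 ≈ 233.87 mm.
Setup B: H = 12²/(16×0.007) + 12 ≈ 1297.7 mm; DoF = Df − Dn = 1039.01 − 402.28 ≈ 636.73 mm.
Ratio = 636.73 / 233.87 ≈ 2.72.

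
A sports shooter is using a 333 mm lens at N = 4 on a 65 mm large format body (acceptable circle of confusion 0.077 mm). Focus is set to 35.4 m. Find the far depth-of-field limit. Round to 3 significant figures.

Hyperfocal distance H = f²/(N·c) + f = 333²/(4 × 0.077) + 333 = 110889/0.308 + 333 ≈ 360362.2 mm ≈ 360.4 m.
Far limit Df = s·(H − f)/(H − s) = 35400 × (360362.2 − 333) / (360362.2 − 35400) = 35400 × 360029.2 / 324962.2 ≈ 39220 mm ≈ 39.2 m.

39.2 m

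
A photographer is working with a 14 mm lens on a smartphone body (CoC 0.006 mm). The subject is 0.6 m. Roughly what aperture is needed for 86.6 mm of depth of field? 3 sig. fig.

Write h = H − f = f²/(N·c). The thin-lens limits are Dn = s·h/(h + (s−f)) and Df = s·h/(h − (s−f)), so DoF = Df − Dn = 2·s·(s−f)·h / (h² − (s−f)²).
That is a quadratic in h: DoF·h² − 2·s·(s−f)·h − DoF·(s−f)² = 0 ⇒ h = (s−f)·(s + √(s² + DoF²)) / DoF = 586 × (600 + √(600² + 86.6²)) / 86.6 = 586 × (600 + 606.217) / 86.6 ≈ 8162.2 mm.
Then N = f²/(c·h) = 14² / (0.006 × 8162.2) = 196 / 48.973 ≈ 4.

f/4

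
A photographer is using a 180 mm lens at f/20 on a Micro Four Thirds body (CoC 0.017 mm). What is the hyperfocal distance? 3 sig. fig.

Hyperfocal distance H = f²/(N·c) + f = 180²/(20 × 0.017) + 180 = 32400/0.34 + 180 ≈ 95474.1 mm ≈ 95.5 m.

95.5 m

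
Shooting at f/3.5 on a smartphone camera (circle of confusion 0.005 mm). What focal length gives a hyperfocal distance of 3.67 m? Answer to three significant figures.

From H = f²/(N·c) + f, with f ≪ H: f ≈ √(H·N·c) = √(3670 × 3.5 × 0.005) = √64.225 ≈ 8.014 mm.
The +f correction barely moves this — solving exactly, f² + N·c·f − N·c·H = 0 ⇒ f = (−N·c + √((N·c)² + 4·N·c·H))/2 = (−0.0175 + √256.90)/2 ≈ 8.0053 mm, so f ≈ 8.01 mm.

8.01 mm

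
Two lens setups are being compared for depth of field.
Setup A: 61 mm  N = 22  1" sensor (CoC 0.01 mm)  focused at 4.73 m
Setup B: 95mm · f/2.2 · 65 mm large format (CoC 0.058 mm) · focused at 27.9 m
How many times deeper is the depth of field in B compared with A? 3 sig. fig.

9.18

Setup A: H = 61²/(22×0.01) + 61 ≈ 16974.6 mm; DoF = Df − Dn = 6533.6 − 3706.8 ≈ 2826.8 mm.
Setup B: H = 95²/(2.2×0.058) + 95 ≈ 70823.8 mm; DoF = Df − Dn = 45973 − 20027 ≈ 25946 mm.
Ratio = 25946 / 2826.8 ≈ 9.18.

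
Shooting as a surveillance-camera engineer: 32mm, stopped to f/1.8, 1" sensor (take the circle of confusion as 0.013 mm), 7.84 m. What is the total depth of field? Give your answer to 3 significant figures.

Hyperfocal distance H = f²/(N·c) + f = 32²/(1.8 × 0.013) + 32 = 1024/0.0234 + 32 ≈ 43792.7 mm ≈ 43.79 m.
Near limit Dn = s·(H − f)/(H + s − 2f) = 7840 × (43792.7 − 32) / (43792.7 + 7840 − 2 × 32) = 7840 × 43760.7 / 51568.7 ≈ 6652.9 mm.
Far limit Df = s·(H − f)/(H − s) = 7840 × (43792.7 − 32) / (43792.7 − 7840) = 7840 × 43760.7 / 35952.7 ≈ 9542.6 mm.
Depth of field = Df − Dn = 9542.6 − 6652.9 ≈ 2889.7 mm ≈ 2.89 m.

2.89 m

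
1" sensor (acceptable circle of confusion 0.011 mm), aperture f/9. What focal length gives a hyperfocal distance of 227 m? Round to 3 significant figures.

From H = f²/(N·c) + f, with f ≪ H: f ≈ √(H·N·c) = √(227000 × 9 × 0.011) = √22473 ≈ 149.9 mm.
The +f correction barely moves this — solving exactly, f² + N·c·f − N·c·H = 0 ⇒ f = (−N·c + √((N·c)² + 4·N·c·H))/2 = (−0.099 + √89892)/2 ≈ 149.86 mm, so f ≈ 150 mm.

150 mm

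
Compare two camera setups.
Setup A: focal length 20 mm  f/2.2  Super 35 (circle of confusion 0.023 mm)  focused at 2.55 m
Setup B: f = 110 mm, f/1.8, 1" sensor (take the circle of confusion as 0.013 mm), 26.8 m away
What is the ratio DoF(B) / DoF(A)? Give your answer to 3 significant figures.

Setup A: H = 20²/(2.2×0.023) + 20 ≈ 7925.1 mm; DoF = Df − Dn = 3750.2 − 1931.8 ≈ 1818.4 mm.
Setup B: H = 110²/(1.8×0.013) + 110 ≈ 517204.0 mm; DoF = Df − Dn = 28258.6 − 25484.6 ≈ 2774.0 mm.
Ratio = 2774.0 / 1818.4 ≈ 1.53.

1.53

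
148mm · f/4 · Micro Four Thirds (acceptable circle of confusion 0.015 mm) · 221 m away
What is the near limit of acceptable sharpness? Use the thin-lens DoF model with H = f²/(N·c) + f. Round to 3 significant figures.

138 m

Hyperfocal distance H = f²/(N·c) + f = 148²/(4 × 0.015) + 148 = 21904/0.06 + 148 ≈ 365214.7 mm ≈ 365.2 m.
Near limit Dn = s·(H − f)/(H + s − 2f) = 221000 × (365214.7 − 148) / (365214.7 + 221000 − 2 × 148) = 221000 × 365066.7 / 585918.7 ≈ 137698 mm ≈ 138 m.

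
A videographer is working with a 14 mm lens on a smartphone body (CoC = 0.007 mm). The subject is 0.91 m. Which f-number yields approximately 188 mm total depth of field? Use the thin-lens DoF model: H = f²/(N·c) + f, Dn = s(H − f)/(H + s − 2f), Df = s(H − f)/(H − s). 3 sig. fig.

f/3.19

Write h = H − f = f²/(N·c). The thin-lens limits are Dn = s·h/(h + (s−f)) and Df = s·h/(h − (s−f)), so DoF = Df − Dn = 2·s·(s−f)·h / (h² − (s−f)²).
That is a quadratic in h: DoF·h² − 2·s·(s−f)·h − DoF·(s−f)² = 0 ⇒ h = (s−f)·(s + √(s² + DoF²)) / DoF = 896 × (910 + √(910² + 188²)) / 188 = 896 × (910 + 929.217) / 188 ≈ 8765.6 mm.
Then N = f²/(c·h) = 14² / (0.007 × 8765.6) = 196 / 61.359 ≈ 3.19.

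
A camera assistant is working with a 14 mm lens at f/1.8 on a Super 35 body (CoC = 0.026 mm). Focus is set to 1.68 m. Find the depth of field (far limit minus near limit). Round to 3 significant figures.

1.59 m

Hyperfocal distance H = f²/(N·c) + f = 14²/(1.8 × 0.026) + 14 = 196/0.0468 + 14 ≈ 4202.0 mm ≈ 4.202 m.
Near limit Dn = s·(H − f)/(H + s − 2f) = 1680 × (4202.0 − 14) / (4202.0 + 1680 − 2 × 14) = 1680 × 4188.0 / 5854.0 ≈ 1201.9 mm.
Far limit Df = s·(H − f)/(H − s) = 1680 × (4202.0 − 14) / (4202.0 − 1680) = 1680 × 4188.0 / 2522.0 ≈ 2789.8 mm.
Depth of field = Df − Dn = 2789.8 − 1201.9 ≈ 1587.9 mm ≈ 1.59 m.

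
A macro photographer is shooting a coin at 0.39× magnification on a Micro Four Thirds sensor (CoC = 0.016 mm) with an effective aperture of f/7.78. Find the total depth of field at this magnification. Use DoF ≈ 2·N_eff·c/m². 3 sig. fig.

At magnification m, DoF ≈ 2·N_eff·c/m² = 2 × 7.78 × 0.016 / 0.39² = 0.249 / 0.1521 ≈ 1.64 mm.

1.64 mm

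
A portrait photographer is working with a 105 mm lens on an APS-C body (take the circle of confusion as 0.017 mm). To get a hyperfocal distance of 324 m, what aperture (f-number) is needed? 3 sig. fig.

Rearrange H = f²/(N·c) + f for N: N = f² / ((H − f)·c).
N = 105² / ((324000 − 105) × 0.017) = 11025 / 5506 ≈ 2.00.

f/2.00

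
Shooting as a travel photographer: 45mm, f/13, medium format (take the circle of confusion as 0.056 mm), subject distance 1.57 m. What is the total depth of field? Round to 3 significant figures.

2.46 m

Hyperfocal distance H = f²/(N·c) + f = 45²/(13 × 0.056) + 45 = 2025/0.728 + 45 ≈ 2826.6 mm ≈ 2.827 m.
Near limit Dn = s·(H − f)/(H + s − 2f) = 1570 × (2826.6 − 45) / (2826.6 + 1570 − 2 × 45) = 1570 × 2781.6 / 4306.6 ≈ 1014.1 mm.
Far limit Df = s·(H − f)/(H − s) = 1570 × (2826.6 − 45) / (2826.6 − 1570) = 1570 × 2781.6 / 1256.6 ≈ 3475.3 mm.
Depth of field = Df − Dn = 3475.3 − 1014.1 ≈ 2461.2 mm ≈ 2.46 m.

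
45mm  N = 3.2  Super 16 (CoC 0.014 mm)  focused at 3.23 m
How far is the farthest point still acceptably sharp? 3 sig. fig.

3.47 m

Hyperfocal distance H = f²/(N·c) + f = 45²/(3.2 × 0.014) + 45 = 2025/0.0448 + 45 ≈ 45245.9 mm ≈ 45.25 m.
Far limit Df = s·(H − f)/(H − s) = 3230 × (45245.9 − 45) / (45245.9 − 3230) = 3230 × 45200.9 / 42015.9 ≈ 3474.8 mm ≈ 3.47 m.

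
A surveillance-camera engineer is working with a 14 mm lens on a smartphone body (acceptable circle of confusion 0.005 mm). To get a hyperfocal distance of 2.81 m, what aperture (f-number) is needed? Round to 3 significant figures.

f/14

Rearrange H = f²/(N·c) + f for N: N = f² / ((H − f)·c).
N = 14² / ((2810 − 14) × 0.005) = 196 / 13.98 ≈ 14.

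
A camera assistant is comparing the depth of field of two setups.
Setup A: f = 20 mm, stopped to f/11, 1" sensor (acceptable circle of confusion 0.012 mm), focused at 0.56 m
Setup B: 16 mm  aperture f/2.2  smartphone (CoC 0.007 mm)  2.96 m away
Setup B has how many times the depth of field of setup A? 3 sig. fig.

5.25

Setup A: H = 20²/(11×0.012) + 20 ≈ 3050.3 mm; DoF = Df − Dn = 681.43 − 475.30 ≈ 206.13 mm.
Setup B: H = 16²/(2.2×0.007) + 16 ≈ 16639.4 mm; DoF = Df − Dn = 3597.0 − 2514.7 ≈ 1082.3 mm.
Ratio = 1082.3 / 206.13 ≈ 5.25.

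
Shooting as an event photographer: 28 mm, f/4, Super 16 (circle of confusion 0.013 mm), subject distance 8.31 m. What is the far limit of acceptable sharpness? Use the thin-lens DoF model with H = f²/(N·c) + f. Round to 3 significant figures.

18.4 m

Hyperfocal distance H = f²/(N·c) + f = 28²/(4 × 0.013) + 28 = 784/0.052 + 28 ≈ 15104.9 mm ≈ 15.10 m.
Far limit Df = s·(H − f)/(H − s) = 8310 × (15104.9 − 28) / (15104.9 − 8310) = 8310 × 15076.9 / 6794.9 ≈ 18439 mm ≈ 18.4 m.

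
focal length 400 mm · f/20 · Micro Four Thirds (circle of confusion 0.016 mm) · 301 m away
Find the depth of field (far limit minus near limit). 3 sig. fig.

567 m

Hyperfocal distance H = f²/(N·c) + f = 400²/(20 × 0.016) + 400 = 160000/0.32 + 400 ≈ 500400.0 mm ≈ 500.4 m.
Near limit Dn = s·(H − f)/(H + s − 2f) = 301000 × (500400.0 − 400) / (500400.0 + 301000 − 2 × 400) = 301000 × 500000.0 / 800600.0 ≈ 187984 mm.
Far limit Df = s·(H − f)/(H − s) = 301000 × (500400.0 − 400) / (500400.0 − 301000) = 301000 × 500000.0 / 199400.0 ≈ 754764 mm.
Depth of field = Df − Dn = 754764 − 187984 ≈ 566780 mm ≈ 567 m.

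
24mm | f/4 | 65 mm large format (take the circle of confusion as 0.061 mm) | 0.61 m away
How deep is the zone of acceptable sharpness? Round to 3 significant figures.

Hyperfocal distance H = f²/(N·c) + f = 24²/(4 × 0.061) + 24 = 576/0.244 + 24 ≈ 2384.7 mm ≈ 2.385 m.
Near limit Dn = s·(H − f)/(H + s − 2f) = 610 × (2384.7 − 24) / (2384.7 + 610 − 2 × 24) = 610 × 2360.7 / 2946.7 ≈ 488.69 mm.
Far limit Df = s·(H − f)/(H − s) = 610 × (2384.7 − 24) / (2384.7 − 610) = 610 × 2360.7 / 1774.7 ≈ 811.42 mm.
Depth of field = Df − Dn = 811.42 − 488.69 ≈ 322.73 mm.

323 mm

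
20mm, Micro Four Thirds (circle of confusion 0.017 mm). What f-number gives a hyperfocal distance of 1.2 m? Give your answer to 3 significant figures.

Rearrange H = f²/(N·c) + f for N: N = f² / ((H − f)·c).
N = 20² / ((1200 − 20) × 0.017) = 400 / 20.06 ≈ 19.9.

f/19.9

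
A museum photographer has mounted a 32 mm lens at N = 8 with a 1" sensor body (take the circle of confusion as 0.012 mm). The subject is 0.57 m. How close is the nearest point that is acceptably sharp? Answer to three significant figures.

Hyperfocal distance H = f²/(N·c) + f = 32²/(8 × 0.012) + 32 = 1024/0.096 + 32 ≈ 10698.7 mm ≈ 10.70 m.
Near limit Dn = s·(H − f)/(H + s − 2f) = 570 × (10698.7 − 32) / (10698.7 + 570 − 2 × 32) = 570 × 10666.7 / 11204.7 ≈ 542.63 mm ≈ 0.543 m.

0.543 m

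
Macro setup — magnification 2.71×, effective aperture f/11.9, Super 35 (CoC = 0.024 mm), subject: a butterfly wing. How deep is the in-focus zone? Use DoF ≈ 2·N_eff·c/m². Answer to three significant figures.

At magnification m, DoF ≈ 2·N_eff·c/m² = 2 × 11.9 × 0.024 / 2.71² = 0.5712 / 7.344 ≈ 0.0778 mm.

0.0778 mm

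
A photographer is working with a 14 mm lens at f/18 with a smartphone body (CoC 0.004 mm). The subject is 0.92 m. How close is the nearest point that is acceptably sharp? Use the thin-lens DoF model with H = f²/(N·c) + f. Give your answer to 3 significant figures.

Hyperfocal distance H = f²/(N·c) + f = 14²/(18 × 0.004) + 14 = 196/0.072 + 14 ≈ 2736.2 mm ≈ 2.736 m.
Near limit Dn = s·(H − f)/(H + s − 2f) = 920 × (2736.2 − 14) / (2736.2 + 920 − 2 × 14) = 920 × 2722.2 / 3628.2 ≈ 690.27 mm ≈ 0.690 m.

0.690 m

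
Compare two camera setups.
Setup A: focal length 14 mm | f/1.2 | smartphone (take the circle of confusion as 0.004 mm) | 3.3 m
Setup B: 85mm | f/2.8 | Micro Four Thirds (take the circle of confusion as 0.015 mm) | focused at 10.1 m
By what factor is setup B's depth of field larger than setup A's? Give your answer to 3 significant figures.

2.21

Setup A: H = 14²/(1.2×0.004) + 14 ≈ 40847.3 mm; DoF = Df − Dn = 3588.80 − 3054.22 ≈ 534.58 mm.
Setup B: H = 85²/(2.8×0.015) + 85 ≈ 172108.8 mm; DoF = Df − Dn = 10724.4 − 9544.3 ≈ 1180.1 mm.
Ratio = 1180.1 / 534.58 ≈ 2.21.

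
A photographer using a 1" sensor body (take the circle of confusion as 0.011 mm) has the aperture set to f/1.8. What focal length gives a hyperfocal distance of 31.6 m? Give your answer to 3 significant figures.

From H = f²/(N·c) + f, with f ≪ H: f ≈ √(H·N·c) = √(31600 × 1.8 × 0.011) = √625.68 ≈ 25.01 mm.
The +f correction barely moves this — solving exactly, f² + N·c·f − N·c·H = 0 ⇒ f = (−N·c + √((N·c)² + 4·N·c·H))/2 = (−0.0198 + √2502.7)/2 ≈ 25.004 mm, so f ≈ 25.0 mm.

25.0 mm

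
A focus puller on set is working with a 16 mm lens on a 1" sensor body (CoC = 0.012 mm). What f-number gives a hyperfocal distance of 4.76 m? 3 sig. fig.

Rearrange H = f²/(N·c) + f for N: N = f² / ((H − f)·c).
N = 16² / ((4760 − 16) × 0.012) = 256 / 56.93 ≈ 4.50.

f/4.50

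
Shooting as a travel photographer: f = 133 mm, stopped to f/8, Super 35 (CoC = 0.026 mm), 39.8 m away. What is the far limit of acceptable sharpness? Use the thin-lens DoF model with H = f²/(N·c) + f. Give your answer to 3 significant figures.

74.6 m

Hyperfocal distance H = f²/(N·c) + f = 133²/(8 × 0.026) + 133 = 17689/0.208 + 133 ≈ 85176.3 mm ≈ 85.18 m.
Far limit Df = s·(H − f)/(H − s) = 39800 × (85176.3 − 133) / (85176.3 − 39800) = 39800 × 85043.3 / 45376.3 ≈ 74592 mm ≈ 74.6 m.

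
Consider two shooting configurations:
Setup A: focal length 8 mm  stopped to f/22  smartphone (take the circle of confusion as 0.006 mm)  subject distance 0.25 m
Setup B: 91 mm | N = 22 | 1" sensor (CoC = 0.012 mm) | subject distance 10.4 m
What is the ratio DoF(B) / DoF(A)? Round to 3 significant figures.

Setup A: H = 8²/(22×0.006) + 8 ≈ 492.8 mm; DoF = Df − Dn = 499.13 − 166.76 ≈ 332.37 mm.
Setup B: H = 91²/(22×0.012) + 91 ≈ 31458.4 mm; DoF = Df − Dn = 15491.2 − 7827.5 ≈ 7663.7 mm.
Ratio = 7663.7 / 332.37 ≈ 23.1.

23.1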